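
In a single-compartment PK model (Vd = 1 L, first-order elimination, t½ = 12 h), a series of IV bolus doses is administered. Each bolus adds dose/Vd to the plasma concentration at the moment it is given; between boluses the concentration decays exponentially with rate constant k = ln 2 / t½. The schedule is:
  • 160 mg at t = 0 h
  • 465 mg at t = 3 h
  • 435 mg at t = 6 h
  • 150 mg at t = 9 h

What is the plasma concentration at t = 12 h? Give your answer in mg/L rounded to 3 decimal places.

k = ln 2 / 12 = 0.05776 per h
Dose 1 (160 mg at t=0 h): 160·exp(−0.05776·12) = 80.000 mg/L
Dose 2 (465 mg at t=3 h): 465·exp(−0.05776·9) = 276.491 mg/L
Dose 3 (435 mg at t=6 h): 435·exp(−0.05776·6) = 307.591 mg/L
Dose 4 (150 mg at t=9 h): 150·exp(−0.05776·3) = 126.134 mg/L
C(12) = 80.000 + 276.491 + 307.591 + 126.134 = 790.217 mg/L

790.217 mg/L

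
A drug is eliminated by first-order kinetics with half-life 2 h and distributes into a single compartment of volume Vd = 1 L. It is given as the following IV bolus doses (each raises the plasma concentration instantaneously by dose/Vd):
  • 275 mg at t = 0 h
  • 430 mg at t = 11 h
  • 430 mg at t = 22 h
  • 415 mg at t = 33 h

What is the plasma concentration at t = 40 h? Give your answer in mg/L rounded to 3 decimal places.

37.540 mg/L

k = ln 2 / 2 = 0.34657 per h
Dose 1 (275 mg at t=0 h): 275·exp(−0.34657·40) = 0.000 mg/L
Dose 2 (430 mg at t=11 h): 430·exp(−0.34657·29) = 0.019 mg/L
Dose 3 (430 mg at t=22 h): 430·exp(−0.34657·18) = 0.840 mg/L
Dose 4 (415 mg at t=33 h): 415·exp(−0.34657·7) = 36.681 mg/L
C(40) = 0.000 + 0.019 + 0.840 + 36.681 = 37.540 mg/L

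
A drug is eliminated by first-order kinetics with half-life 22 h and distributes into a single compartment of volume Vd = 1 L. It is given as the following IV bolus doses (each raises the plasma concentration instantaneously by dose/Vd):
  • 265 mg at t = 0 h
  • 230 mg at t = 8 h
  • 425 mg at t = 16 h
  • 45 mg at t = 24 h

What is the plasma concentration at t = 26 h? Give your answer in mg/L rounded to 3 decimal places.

599.648 mg/L

k = ln 2 / 22 = 0.03151 per h
Dose 1 (265 mg at t=0 h): 265·exp(−0.03151·26) = 116.811 mg/L
Dose 2 (230 mg at t=8 h): 230·exp(−0.03151·18) = 130.446 mg/L
Dose 3 (425 mg at t=16 h): 425·exp(−0.03151·10) = 310.140 mg/L
Dose 4 (45 mg at t=24 h): 45·exp(−0.03151·2) = 42.252 mg/L
C(26) = 116.811 + 130.446 + 310.140 + 42.252 = 599.648 mg/L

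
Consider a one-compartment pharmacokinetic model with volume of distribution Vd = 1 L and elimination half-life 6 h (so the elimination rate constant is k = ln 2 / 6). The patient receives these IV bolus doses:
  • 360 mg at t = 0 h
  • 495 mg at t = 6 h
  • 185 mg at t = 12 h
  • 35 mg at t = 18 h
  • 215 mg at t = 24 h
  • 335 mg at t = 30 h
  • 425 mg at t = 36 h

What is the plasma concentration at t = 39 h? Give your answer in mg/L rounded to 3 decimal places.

483.153 mg/L

k = ln 2 / 6 = 0.11552 per h
Dose 1 (360 mg at t=0 h): 360·exp(−0.11552·39) = 3.977 mg/L
Dose 2 (495 mg at t=6 h): 495·exp(−0.11552·33) = 10.938 mg/L
Dose 3 (185 mg at t=12 h): 185·exp(−0.11552·27) = 8.176 mg/L
Dose 4 (35 mg at t=18 h): 35·exp(−0.11552·21) = 3.094 mg/L
Dose 5 (215 mg at t=24 h): 215·exp(−0.11552·15) = 38.007 mg/L
Dose 6 (335 mg at t=30 h): 335·exp(−0.11552·9) = 118.440 mg/L
Dose 7 (425 mg at t=36 h): 425·exp(−0.11552·3) = 300.520 mg/L
C(39) = 3.977 + 10.938 + 8.176 + 3.094 + 38.007 + 118.440 + 300.520 = 483.153 mg/L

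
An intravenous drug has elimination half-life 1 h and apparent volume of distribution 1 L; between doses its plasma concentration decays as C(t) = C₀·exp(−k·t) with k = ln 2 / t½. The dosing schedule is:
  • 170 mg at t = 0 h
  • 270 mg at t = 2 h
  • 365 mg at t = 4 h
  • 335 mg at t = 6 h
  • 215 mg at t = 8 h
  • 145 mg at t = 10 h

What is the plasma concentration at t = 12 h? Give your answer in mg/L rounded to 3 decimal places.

56.653 mg/L

k = ln 2 / 1 = 0.69315 per h
Dose 1 (170 mg at t=0 h): 170·exp(−0.69315·12) = 0.042 mg/L
Dose 2 (270 mg at t=2 h): 270·exp(−0.69315·10) = 0.264 mg/L
Dose 3 (365 mg at t=4 h): 365·exp(−0.69315·8) = 1.426 mg/L
Dose 4 (335 mg at t=6 h): 335·exp(−0.69315·6) = 5.234 mg/L
Dose 5 (215 mg at t=8 h): 215·exp(−0.69315·4) = 13.438 mg/L
Dose 6 (145 mg at t=10 h): 145·exp(−0.69315·2) = 36.250 mg/L
C(12) = 0.042 + 0.264 + 1.426 + 5.234 + 13.438 + 36.250 = 56.653 mg/L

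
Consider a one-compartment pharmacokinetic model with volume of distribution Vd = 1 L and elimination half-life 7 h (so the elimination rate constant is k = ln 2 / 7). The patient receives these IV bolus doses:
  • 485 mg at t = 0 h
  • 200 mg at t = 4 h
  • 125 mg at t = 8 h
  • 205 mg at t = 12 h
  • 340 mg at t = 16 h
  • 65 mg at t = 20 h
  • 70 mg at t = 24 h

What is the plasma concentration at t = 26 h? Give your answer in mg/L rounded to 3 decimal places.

351.490 mg/L

k = ln 2 / 7 = 0.09902 per h
Dose 1 (485 mg at t=0 h): 485·exp(−0.09902·26) = 36.951 mg/L
Dose 2 (200 mg at t=4 h): 200·exp(−0.09902·22) = 22.643 mg/L
Dose 3 (125 mg at t=8 h): 125·exp(−0.09902·18) = 21.030 mg/L
Dose 4 (205 mg at t=12 h): 205·exp(−0.09902·14) = 51.250 mg/L
Dose 5 (340 mg at t=16 h): 340·exp(−0.09902·10) = 126.310 mg/L
Dose 6 (65 mg at t=20 h): 65·exp(−0.09902·6) = 35.883 mg/L
Dose 7 (70 mg at t=24 h): 70·exp(−0.09902·2) = 57.423 mg/L
C(26) = 36.951 + 22.643 + 21.030 + 51.250 + 126.310 + 35.883 + 57.423 = 351.490 mg/L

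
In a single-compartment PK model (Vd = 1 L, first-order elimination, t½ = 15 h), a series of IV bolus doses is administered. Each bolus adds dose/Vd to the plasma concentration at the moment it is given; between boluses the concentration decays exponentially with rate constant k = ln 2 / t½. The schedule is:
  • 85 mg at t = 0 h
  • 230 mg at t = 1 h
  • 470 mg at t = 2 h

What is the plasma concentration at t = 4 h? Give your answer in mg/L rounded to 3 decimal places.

699.391 mg/L

k = ln 2 / 15 = 0.04621 per h
Dose 1 (85 mg at t=0 h): 85·exp(−0.04621·4) = 70.655 mg/L
Dose 2 (230 mg at t=1 h): 230·exp(−0.04621·3) = 200.227 mg/L
Dose 3 (470 mg at t=2 h): 470·exp(−0.04621·2) = 428.510 mg/L
C(4) = 70.655 + 200.227 + 428.510 = 699.391 mg/L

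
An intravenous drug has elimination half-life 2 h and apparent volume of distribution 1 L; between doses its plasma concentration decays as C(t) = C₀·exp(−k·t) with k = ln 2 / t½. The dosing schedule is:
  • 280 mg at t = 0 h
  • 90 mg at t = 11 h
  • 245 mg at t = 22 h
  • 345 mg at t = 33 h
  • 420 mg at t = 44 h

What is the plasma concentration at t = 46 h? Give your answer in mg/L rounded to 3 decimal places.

k = ln 2 / 2 = 0.34657 per h
Dose 1 (280 mg at t=0 h): 280·exp(−0.34657·46) = 0.000 mg/L
Dose 2 (90 mg at t=11 h): 90·exp(−0.34657·35) = 0.000 mg/L
Dose 3 (245 mg at t=22 h): 245·exp(−0.34657·24) = 0.060 mg/L
Dose 4 (345 mg at t=33 h): 345·exp(−0.34657·13) = 3.812 mg/L
Dose 5 (420 mg at t=44 h): 420·exp(−0.34657·2) = 210.000 mg/L
C(46) = 0.000 + 0.000 + 0.060 + 3.812 + 210.000 = 213.872 mg/L

213.872 mg/L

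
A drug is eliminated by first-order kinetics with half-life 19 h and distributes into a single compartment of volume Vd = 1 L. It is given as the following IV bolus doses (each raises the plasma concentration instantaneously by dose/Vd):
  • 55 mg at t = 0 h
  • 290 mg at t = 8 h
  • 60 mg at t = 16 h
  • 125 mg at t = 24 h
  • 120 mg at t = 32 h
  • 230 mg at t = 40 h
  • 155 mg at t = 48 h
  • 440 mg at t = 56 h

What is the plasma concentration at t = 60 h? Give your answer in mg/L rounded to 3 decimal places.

729.726 mg/L

k = ln 2 / 19 = 0.03648 per h
Dose 1 (55 mg at t=0 h): 55·exp(−0.03648·60) = 6.162 mg/L
Dose 2 (290 mg at t=8 h): 290·exp(−0.03648·52) = 43.504 mg/L
Dose 3 (60 mg at t=16 h): 60·exp(−0.03648·44) = 12.051 mg/L
Dose 4 (125 mg at t=24 h): 125·exp(−0.03648·36) = 33.615 mg/L
Dose 5 (120 mg at t=32 h): 120·exp(−0.03648·28) = 43.207 mg/L
Dose 6 (230 mg at t=40 h): 230·exp(−0.03648·20) = 110.880 mg/L
Dose 7 (155 mg at t=48 h): 155·exp(−0.03648·12) = 100.048 mg/L
Dose 8 (440 mg at t=56 h): 440·exp(−0.03648·4) = 380.258 mg/L
C(60) = 6.162 + 43.504 + 12.051 + 33.615 + 43.207 + 110.880 + 100.048 + 380.258 = 729.726 mg/L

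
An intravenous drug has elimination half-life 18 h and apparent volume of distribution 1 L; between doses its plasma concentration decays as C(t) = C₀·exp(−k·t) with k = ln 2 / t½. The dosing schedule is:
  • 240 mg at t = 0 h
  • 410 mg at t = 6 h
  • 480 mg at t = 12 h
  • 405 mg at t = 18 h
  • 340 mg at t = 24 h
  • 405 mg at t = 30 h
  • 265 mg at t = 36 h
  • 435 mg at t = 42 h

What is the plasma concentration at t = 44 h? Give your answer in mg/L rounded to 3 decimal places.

k = ln 2 / 18 = 0.03851 per h
Dose 1 (240 mg at t=0 h): 240·exp(−0.03851·44) = 44.092 mg/L
Dose 2 (410 mg at t=6 h): 410·exp(−0.03851·38) = 94.902 mg/L
Dose 3 (480 mg at t=12 h): 480·exp(−0.03851·32) = 139.983 mg/L
Dose 4 (405 mg at t=18 h): 405·exp(−0.03851·26) = 148.811 mg/L
Dose 5 (340 mg at t=24 h): 340·exp(−0.03851·20) = 157.399 mg/L
Dose 6 (405 mg at t=30 h): 405·exp(−0.03851·14) = 236.222 mg/L
Dose 7 (265 mg at t=36 h): 265·exp(−0.03851·8) = 194.740 mg/L
Dose 8 (435 mg at t=42 h): 435·exp(−0.03851·2) = 402.755 mg/L
C(44) = 44.092 + 94.902 + 139.983 + 148.811 + 157.399 + 236.222 + 194.740 + 402.755 = 1418.904 mg/L

1418.904 mg/L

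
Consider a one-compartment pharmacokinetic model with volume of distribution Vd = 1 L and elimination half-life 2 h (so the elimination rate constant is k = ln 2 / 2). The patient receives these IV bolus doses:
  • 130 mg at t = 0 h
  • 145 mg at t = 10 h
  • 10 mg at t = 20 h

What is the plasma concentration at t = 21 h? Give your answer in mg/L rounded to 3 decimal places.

10.365 mg/L

k = ln 2 / 2 = 0.34657 per h
Dose 1 (130 mg at t=0 h): 130·exp(−0.34657·21) = 0.090 mg/L
Dose 2 (145 mg at t=10 h): 145·exp(−0.34657·11) = 3.204 mg/L
Dose 3 (10 mg at t=20 h): 10·exp(−0.34657·1) = 7.071 mg/L
C(21) = 0.090 + 3.204 + 7.071 = 10.365 mg/L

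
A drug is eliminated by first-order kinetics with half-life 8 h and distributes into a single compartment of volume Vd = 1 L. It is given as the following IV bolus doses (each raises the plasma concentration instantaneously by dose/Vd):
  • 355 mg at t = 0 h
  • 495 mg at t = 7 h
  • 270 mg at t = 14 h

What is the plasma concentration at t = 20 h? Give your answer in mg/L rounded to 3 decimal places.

383.783 mg/L

k = ln 2 / 8 = 0.08664 per h
Dose 1 (355 mg at t=0 h): 355·exp(−0.08664·20) = 62.756 mg/L
Dose 2 (495 mg at t=7 h): 495·exp(−0.08664·13) = 160.484 mg/L
Dose 3 (270 mg at t=14 h): 270·exp(−0.08664·6) = 160.543 mg/L
C(20) = 62.756 + 160.484 + 160.543 = 383.783 mg/L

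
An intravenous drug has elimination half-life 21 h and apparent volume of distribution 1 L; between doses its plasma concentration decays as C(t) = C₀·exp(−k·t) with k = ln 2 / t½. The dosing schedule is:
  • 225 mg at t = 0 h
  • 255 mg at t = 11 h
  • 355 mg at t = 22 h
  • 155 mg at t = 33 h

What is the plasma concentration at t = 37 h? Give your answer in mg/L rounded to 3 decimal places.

526.650 mg/L

k = ln 2 / 21 = 0.03301 per h
Dose 1 (225 mg at t=0 h): 225·exp(−0.03301·37) = 66.343 mg/L
Dose 2 (255 mg at t=11 h): 255·exp(−0.03301·26) = 108.103 mg/L
Dose 3 (355 mg at t=22 h): 355·exp(−0.03301·15) = 216.375 mg/L
Dose 4 (155 mg at t=33 h): 155·exp(−0.03301·4) = 135.829 mg/L
C(37) = 66.343 + 108.103 + 216.375 + 135.829 = 526.650 mg/L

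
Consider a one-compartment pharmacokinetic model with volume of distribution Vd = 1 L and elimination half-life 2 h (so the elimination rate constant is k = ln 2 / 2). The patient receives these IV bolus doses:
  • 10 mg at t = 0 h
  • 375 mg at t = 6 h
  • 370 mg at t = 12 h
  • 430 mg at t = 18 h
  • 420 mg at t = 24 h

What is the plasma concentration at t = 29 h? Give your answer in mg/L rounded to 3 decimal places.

84.900 mg/L

k = ln 2 / 2 = 0.34657 per h
Dose 1 (10 mg at t=0 h): 10·exp(−0.34657·29) = 0.000 mg/L
Dose 2 (375 mg at t=6 h): 375·exp(−0.34657·23) = 0.129 mg/L
Dose 3 (370 mg at t=12 h): 370·exp(−0.34657·17) = 1.022 mg/L
Dose 4 (430 mg at t=18 h): 430·exp(−0.34657·11) = 9.502 mg/L
Dose 5 (420 mg at t=24 h): 420·exp(−0.34657·5) = 74.246 mg/L
C(29) = 0.000 + 0.129 + 1.022 + 9.502 + 74.246 = 84.900 mg/L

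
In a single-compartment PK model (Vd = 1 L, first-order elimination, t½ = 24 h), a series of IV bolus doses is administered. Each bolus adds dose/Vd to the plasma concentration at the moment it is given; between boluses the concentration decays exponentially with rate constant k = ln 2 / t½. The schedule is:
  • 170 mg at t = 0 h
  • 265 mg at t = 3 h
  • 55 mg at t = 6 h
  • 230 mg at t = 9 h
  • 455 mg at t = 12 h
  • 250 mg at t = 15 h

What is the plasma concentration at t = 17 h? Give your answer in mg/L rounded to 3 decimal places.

1133.280 mg/L

k = ln 2 / 24 = 0.02888 per h
Dose 1 (170 mg at t=0 h): 170·exp(−0.02888·17) = 104.045 mg/L
Dose 2 (265 mg at t=3 h): 265·exp(−0.02888·14) = 176.866 mg/L
Dose 3 (55 mg at t=6 h): 55·exp(−0.02888·11) = 40.030 mg/L
Dose 4 (230 mg at t=9 h): 230·exp(−0.02888·8) = 182.551 mg/L
Dose 5 (455 mg at t=12 h): 455·exp(−0.02888·5) = 393.819 mg/L
Dose 6 (250 mg at t=15 h): 250·exp(−0.02888·2) = 235.969 mg/L
C(17) = 104.045 + 176.866 + 40.030 + 182.551 + 393.819 + 235.969 = 1133.280 mg/L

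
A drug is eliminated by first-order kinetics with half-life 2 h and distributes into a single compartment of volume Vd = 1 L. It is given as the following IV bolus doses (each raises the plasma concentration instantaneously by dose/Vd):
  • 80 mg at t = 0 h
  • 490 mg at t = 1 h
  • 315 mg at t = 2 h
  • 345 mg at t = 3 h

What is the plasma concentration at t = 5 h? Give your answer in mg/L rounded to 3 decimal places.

k = ln 2 / 2 = 0.34657 per h
Dose 1 (80 mg at t=0 h): 80·exp(−0.34657·5) = 14.142 mg/L
Dose 2 (490 mg at t=1 h): 490·exp(−0.34657·4) = 122.500 mg/L
Dose 3 (315 mg at t=2 h): 315·exp(−0.34657·3) = 111.369 mg/L
Dose 4 (345 mg at t=3 h): 345·exp(−0.34657·2) = 172.500 mg/L
C(5) = 14.142 + 122.500 + 111.369 + 172.500 = 420.511 mg/L

420.511 mg/L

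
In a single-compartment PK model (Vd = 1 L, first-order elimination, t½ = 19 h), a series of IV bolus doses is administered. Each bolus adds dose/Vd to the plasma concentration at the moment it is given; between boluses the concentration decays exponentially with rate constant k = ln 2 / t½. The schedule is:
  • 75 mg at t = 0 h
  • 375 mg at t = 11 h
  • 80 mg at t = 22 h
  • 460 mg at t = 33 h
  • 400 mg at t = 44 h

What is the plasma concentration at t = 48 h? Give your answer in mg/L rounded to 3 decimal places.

k = ln 2 / 19 = 0.03648 per h
Dose 1 (75 mg at t=0 h): 75·exp(−0.03648·48) = 13.019 mg/L
Dose 2 (375 mg at t=11 h): 375·exp(−0.03648·37) = 97.233 mg/L
Dose 3 (80 mg at t=22 h): 80·exp(−0.03648·26) = 30.985 mg/L
Dose 4 (460 mg at t=33 h): 460·exp(−0.03648·15) = 266.135 mg/L
Dose 5 (400 mg at t=44 h): 400·exp(−0.03648·4) = 345.689 mg/L
C(48) = 13.019 + 97.233 + 30.985 + 266.135 + 345.689 = 753.061 mg/L

753.061 mg/L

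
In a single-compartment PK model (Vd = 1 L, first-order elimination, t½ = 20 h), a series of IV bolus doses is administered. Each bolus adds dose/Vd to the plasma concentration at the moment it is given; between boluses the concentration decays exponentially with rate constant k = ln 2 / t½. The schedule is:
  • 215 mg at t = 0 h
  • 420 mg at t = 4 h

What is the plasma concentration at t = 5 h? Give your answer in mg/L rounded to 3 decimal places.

586.486 mg/L

k = ln 2 / 20 = 0.03466 per h
Dose 1 (215 mg at t=0 h): 215·exp(−0.03466·5) = 180.793 mg/L
Dose 2 (420 mg at t=4 h): 420·exp(−0.03466·1) = 405.693 mg/L
C(5) = 180.793 + 405.693 = 586.486 mg/L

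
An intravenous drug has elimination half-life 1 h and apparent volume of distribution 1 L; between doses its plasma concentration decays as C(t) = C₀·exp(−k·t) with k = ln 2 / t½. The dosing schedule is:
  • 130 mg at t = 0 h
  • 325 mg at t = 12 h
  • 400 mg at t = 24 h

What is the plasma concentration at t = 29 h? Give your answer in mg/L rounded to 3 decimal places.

k = ln 2 / 1 = 0.69315 per h
Dose 1 (130 mg at t=0 h): 130·exp(−0.69315·29) = 0.000 mg/L
Dose 2 (325 mg at t=12 h): 325·exp(−0.69315·17) = 0.002 mg/L
Dose 3 (400 mg at t=24 h): 400·exp(−0.69315·5) = 12.500 mg/L
C(29) = 0.000 + 0.002 + 12.500 = 12.502 mg/L

12.502 mg/L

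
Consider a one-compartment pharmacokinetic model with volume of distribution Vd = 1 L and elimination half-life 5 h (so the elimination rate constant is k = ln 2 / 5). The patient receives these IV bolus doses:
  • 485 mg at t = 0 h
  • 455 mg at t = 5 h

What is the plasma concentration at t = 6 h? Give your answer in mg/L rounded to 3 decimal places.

k = ln 2 / 5 = 0.13863 per h
Dose 1 (485 mg at t=0 h): 485·exp(−0.13863·6) = 211.109 mg/L
Dose 2 (455 mg at t=5 h): 455·exp(−0.13863·1) = 396.101 mg/L
C(6) = 211.109 + 396.101 = 607.209 mg/L

607.209 mg/L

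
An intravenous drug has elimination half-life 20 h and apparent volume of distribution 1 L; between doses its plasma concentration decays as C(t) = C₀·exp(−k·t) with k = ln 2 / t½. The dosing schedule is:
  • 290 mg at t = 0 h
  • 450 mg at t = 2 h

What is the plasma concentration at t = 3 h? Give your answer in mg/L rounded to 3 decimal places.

k = ln 2 / 20 = 0.03466 per h
Dose 1 (290 mg at t=0 h): 290·exp(−0.03466·3) = 261.363 mg/L
Dose 2 (450 mg at t=2 h): 450·exp(−0.03466·1) = 434.671 mg/L
C(3) = 261.363 + 434.671 = 696.034 mg/L

696.034 mg/L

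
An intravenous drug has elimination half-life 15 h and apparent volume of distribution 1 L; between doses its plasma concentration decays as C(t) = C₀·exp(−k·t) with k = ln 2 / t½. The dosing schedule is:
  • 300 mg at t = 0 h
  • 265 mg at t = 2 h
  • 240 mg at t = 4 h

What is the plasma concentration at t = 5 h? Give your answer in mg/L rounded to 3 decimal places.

k = ln 2 / 15 = 0.04621 per h
Dose 1 (300 mg at t=0 h): 300·exp(−0.04621·5) = 238.110 mg/L
Dose 2 (265 mg at t=2 h): 265·exp(−0.04621·3) = 230.696 mg/L
Dose 3 (240 mg at t=4 h): 240·exp(−0.04621·1) = 229.162 mg/L
C(5) = 238.110 + 230.696 + 229.162 = 697.968 mg/L

697.968 mg/L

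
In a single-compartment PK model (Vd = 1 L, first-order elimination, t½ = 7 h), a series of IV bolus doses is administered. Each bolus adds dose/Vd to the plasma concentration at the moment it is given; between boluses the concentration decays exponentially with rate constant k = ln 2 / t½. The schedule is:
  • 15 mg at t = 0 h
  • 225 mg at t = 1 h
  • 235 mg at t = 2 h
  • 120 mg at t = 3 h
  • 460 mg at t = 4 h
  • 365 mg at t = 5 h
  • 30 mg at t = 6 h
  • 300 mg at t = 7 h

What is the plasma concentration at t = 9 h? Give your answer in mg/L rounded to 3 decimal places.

1086.182 mg/L

k = ln 2 / 7 = 0.09902 per h
Dose 1 (15 mg at t=0 h): 15·exp(−0.09902·9) = 6.153 mg/L
Dose 2 (225 mg at t=1 h): 225·exp(−0.09902·8) = 101.894 mg/L
Dose 3 (235 mg at t=2 h): 235·exp(−0.09902·7) = 117.500 mg/L
Dose 4 (120 mg at t=3 h): 120·exp(−0.09902·6) = 66.245 mg/L
Dose 5 (460 mg at t=4 h): 460·exp(−0.09902·5) = 280.373 mg/L
Dose 6 (365 mg at t=5 h): 365·exp(−0.09902·4) = 245.627 mg/L
Dose 7 (30 mg at t=6 h): 30·exp(−0.09902·3) = 22.290 mg/L
Dose 8 (300 mg at t=7 h): 300·exp(−0.09902·2) = 246.101 mg/L
C(9) = 6.153 + 101.894 + 117.500 + 66.245 + 280.373 + 245.627 + 22.290 + 246.101 = 1086.182 mg/L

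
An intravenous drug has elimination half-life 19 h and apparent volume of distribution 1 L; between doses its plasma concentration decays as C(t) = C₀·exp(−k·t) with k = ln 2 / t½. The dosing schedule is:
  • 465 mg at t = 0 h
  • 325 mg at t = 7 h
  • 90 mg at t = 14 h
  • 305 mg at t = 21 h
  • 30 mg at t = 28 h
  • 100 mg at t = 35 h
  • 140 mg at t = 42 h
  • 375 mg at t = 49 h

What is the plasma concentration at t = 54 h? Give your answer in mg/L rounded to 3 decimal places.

700.241 mg/L

k = ln 2 / 19 = 0.03648 per h
Dose 1 (465 mg at t=0 h): 465·exp(−0.03648·54) = 64.848 mg/L
Dose 2 (325 mg at t=7 h): 325·exp(−0.03648·47) = 58.510 mg/L
Dose 3 (90 mg at t=14 h): 90·exp(−0.03648·40) = 20.917 mg/L
Dose 4 (305 mg at t=21 h): 305·exp(−0.03648·33) = 91.508 mg/L
Dose 5 (30 mg at t=28 h): 30·exp(−0.03648·26) = 11.619 mg/L
Dose 6 (100 mg at t=35 h): 100·exp(−0.03648·19) = 50.000 mg/L
Dose 7 (140 mg at t=42 h): 140·exp(−0.03648·12) = 90.366 mg/L
Dose 8 (375 mg at t=49 h): 375·exp(−0.03648·5) = 312.473 mg/L
C(54) = 64.848 + 58.510 + 20.917 + 91.508 + 11.619 + 50.000 + 90.366 + 312.473 = 700.241 mg/L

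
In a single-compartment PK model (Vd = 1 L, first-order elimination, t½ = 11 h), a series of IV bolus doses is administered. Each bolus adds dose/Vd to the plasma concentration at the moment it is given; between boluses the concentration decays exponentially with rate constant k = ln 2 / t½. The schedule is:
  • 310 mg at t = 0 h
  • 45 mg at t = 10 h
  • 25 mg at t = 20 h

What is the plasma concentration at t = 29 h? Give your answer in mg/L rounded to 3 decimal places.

k = ln 2 / 11 = 0.06301 per h
Dose 1 (310 mg at t=0 h): 310·exp(−0.06301·29) = 49.858 mg/L
Dose 2 (45 mg at t=10 h): 45·exp(−0.06301·19) = 13.591 mg/L
Dose 3 (25 mg at t=20 h): 25·exp(−0.06301·9) = 14.179 mg/L
C(29) = 49.858 + 13.591 + 14.179 = 77.628 mg/L

77.628 mg/L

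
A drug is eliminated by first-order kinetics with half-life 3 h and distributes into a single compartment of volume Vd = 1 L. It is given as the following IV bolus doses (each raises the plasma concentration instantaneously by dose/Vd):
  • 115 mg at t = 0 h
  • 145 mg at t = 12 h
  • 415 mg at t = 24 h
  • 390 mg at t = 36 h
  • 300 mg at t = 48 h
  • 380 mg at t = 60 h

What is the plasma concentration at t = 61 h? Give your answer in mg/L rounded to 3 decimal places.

k = ln 2 / 3 = 0.23105 per h
Dose 1 (115 mg at t=0 h): 115·exp(−0.23105·61) = 0.000 mg/L
Dose 2 (145 mg at t=12 h): 145·exp(−0.23105·49) = 0.002 mg/L
Dose 3 (415 mg at t=24 h): 415·exp(−0.23105·37) = 0.080 mg/L
Dose 4 (390 mg at t=36 h): 390·exp(−0.23105·25) = 1.209 mg/L
Dose 5 (300 mg at t=48 h): 300·exp(−0.23105·13) = 14.882 mg/L
Dose 6 (380 mg at t=60 h): 380·exp(−0.23105·1) = 301.606 mg/L
C(61) = 0.000 + 0.002 + 0.080 + 1.209 + 14.882 + 301.606 = 317.779 mg/L

317.779 mg/L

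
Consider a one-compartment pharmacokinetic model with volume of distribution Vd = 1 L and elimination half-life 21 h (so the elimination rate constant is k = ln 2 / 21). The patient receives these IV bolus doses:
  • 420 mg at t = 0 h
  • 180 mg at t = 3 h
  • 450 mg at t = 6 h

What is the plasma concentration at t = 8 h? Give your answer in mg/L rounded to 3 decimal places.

k = ln 2 / 21 = 0.03301 per h
Dose 1 (420 mg at t=0 h): 420·exp(−0.03301·8) = 322.531 mg/L
Dose 2 (180 mg at t=3 h): 180·exp(−0.03301·5) = 152.616 mg/L
Dose 3 (450 mg at t=6 h): 450·exp(−0.03301·2) = 421.253 mg/L
C(8) = 322.531 + 152.616 + 421.253 = 896.399 mg/L

896.399 mg/L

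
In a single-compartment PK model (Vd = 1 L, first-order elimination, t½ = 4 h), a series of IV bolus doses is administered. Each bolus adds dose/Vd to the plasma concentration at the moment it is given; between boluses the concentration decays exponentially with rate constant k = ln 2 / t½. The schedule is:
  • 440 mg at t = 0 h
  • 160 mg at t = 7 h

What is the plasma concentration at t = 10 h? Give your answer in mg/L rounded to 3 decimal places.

172.918 mg/L

k = ln 2 / 4 = 0.17329 per h
Dose 1 (440 mg at t=0 h): 440·exp(−0.17329·10) = 77.782 mg/L
Dose 2 (160 mg at t=7 h): 160·exp(−0.17329·3) = 95.137 mg/L
C(10) = 77.782 + 95.137 = 172.918 mg/L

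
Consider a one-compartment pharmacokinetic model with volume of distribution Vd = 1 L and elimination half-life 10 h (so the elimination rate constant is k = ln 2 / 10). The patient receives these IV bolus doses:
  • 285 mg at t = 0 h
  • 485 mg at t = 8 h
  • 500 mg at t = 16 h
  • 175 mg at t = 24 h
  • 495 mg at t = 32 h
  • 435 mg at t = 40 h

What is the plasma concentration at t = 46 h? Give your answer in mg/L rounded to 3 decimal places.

621.721 mg/L

k = ln 2 / 10 = 0.06931 per h
Dose 1 (285 mg at t=0 h): 285·exp(−0.06931·46) = 11.752 mg/L
Dose 2 (485 mg at t=8 h): 485·exp(−0.06931·38) = 34.820 mg/L
Dose 3 (500 mg at t=16 h): 500·exp(−0.06931·30) = 62.500 mg/L
Dose 4 (175 mg at t=24 h): 175·exp(−0.06931·22) = 38.087 mg/L
Dose 5 (495 mg at t=32 h): 495·exp(−0.06931·14) = 187.570 mg/L
Dose 6 (435 mg at t=40 h): 435·exp(−0.06931·6) = 286.993 mg/L
C(46) = 11.752 + 34.820 + 62.500 + 38.087 + 187.570 + 286.993 = 621.721 mg/L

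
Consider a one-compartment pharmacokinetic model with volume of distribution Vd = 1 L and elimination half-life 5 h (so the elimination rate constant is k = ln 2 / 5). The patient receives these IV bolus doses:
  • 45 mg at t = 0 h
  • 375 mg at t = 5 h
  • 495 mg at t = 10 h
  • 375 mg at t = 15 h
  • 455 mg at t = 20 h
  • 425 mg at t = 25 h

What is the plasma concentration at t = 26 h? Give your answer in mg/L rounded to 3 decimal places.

725.141 mg/L

k = ln 2 / 5 = 0.13863 per h
Dose 1 (45 mg at t=0 h): 45·exp(−0.13863·26) = 1.224 mg/L
Dose 2 (375 mg at t=5 h): 375·exp(−0.13863·21) = 20.404 mg/L
Dose 3 (495 mg at t=10 h): 495·exp(−0.13863·16) = 53.865 mg/L
Dose 4 (375 mg at t=15 h): 375·exp(−0.13863·11) = 81.614 mg/L
Dose 5 (455 mg at t=20 h): 455·exp(−0.13863·6) = 198.050 mg/L
Dose 6 (425 mg at t=25 h): 425·exp(−0.13863·1) = 369.984 mg/L
C(26) = 1.224 + 20.404 + 53.865 + 81.614 + 198.050 + 369.984 = 725.141 mg/L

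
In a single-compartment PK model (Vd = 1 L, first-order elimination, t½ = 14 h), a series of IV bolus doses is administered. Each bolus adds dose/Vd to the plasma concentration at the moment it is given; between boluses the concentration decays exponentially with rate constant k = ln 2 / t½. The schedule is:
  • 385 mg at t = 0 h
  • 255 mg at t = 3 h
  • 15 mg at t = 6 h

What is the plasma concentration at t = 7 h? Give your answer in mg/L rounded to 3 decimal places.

k = ln 2 / 14 = 0.04951 per h
Dose 1 (385 mg at t=0 h): 385·exp(−0.04951·7) = 272.236 mg/L
Dose 2 (255 mg at t=3 h): 255·exp(−0.04951·4) = 209.186 mg/L
Dose 3 (15 mg at t=6 h): 15·exp(−0.04951·1) = 14.275 mg/L
C(7) = 272.236 + 209.186 + 14.275 = 495.697 mg/L

495.697 mg/L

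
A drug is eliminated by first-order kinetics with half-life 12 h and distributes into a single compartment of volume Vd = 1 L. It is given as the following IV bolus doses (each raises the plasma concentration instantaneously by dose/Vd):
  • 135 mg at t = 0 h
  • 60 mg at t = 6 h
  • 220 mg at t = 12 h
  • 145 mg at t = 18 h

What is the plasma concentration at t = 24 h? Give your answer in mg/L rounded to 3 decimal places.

267.494 mg/L

k = ln 2 / 12 = 0.05776 per h
Dose 1 (135 mg at t=0 h): 135·exp(−0.05776·24) = 33.750 mg/L
Dose 2 (60 mg at t=6 h): 60·exp(−0.05776·18) = 21.213 mg/L
Dose 3 (220 mg at t=12 h): 220·exp(−0.05776·12) = 110.000 mg/L
Dose 4 (145 mg at t=18 h): 145·exp(−0.05776·6) = 102.530 mg/L
C(24) = 33.750 + 21.213 + 110.000 + 102.530 = 267.494 mg/L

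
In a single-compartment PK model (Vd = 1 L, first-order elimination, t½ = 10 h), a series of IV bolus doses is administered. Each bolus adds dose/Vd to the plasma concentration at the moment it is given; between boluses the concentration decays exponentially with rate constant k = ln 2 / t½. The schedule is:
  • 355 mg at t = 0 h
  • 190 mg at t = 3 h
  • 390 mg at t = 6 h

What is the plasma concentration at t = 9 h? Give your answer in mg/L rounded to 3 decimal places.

k = ln 2 / 10 = 0.06931 per h
Dose 1 (355 mg at t=0 h): 355·exp(−0.06931·9) = 190.240 mg/L
Dose 2 (190 mg at t=3 h): 190·exp(−0.06931·6) = 125.353 mg/L
Dose 3 (390 mg at t=6 h): 390·exp(−0.06931·3) = 316.778 mg/L
C(9) = 190.240 + 125.353 + 316.778 = 632.371 mg/L

632.371 mg/L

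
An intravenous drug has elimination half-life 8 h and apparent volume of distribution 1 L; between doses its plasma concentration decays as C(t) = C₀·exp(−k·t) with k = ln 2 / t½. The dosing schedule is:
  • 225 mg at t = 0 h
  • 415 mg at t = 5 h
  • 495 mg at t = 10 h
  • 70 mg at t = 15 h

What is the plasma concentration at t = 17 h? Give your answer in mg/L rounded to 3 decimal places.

k = ln 2 / 8 = 0.08664 per h
Dose 1 (225 mg at t=0 h): 225·exp(−0.08664·17) = 51.581 mg/L
Dose 2 (415 mg at t=5 h): 415·exp(−0.08664·12) = 146.725 mg/L
Dose 3 (495 mg at t=10 h): 495·exp(−0.08664·7) = 269.901 mg/L
Dose 4 (70 mg at t=15 h): 70·exp(−0.08664·2) = 58.863 mg/L
C(17) = 51.581 + 146.725 + 269.901 + 58.863 = 527.070 mg/L

527.070 mg/L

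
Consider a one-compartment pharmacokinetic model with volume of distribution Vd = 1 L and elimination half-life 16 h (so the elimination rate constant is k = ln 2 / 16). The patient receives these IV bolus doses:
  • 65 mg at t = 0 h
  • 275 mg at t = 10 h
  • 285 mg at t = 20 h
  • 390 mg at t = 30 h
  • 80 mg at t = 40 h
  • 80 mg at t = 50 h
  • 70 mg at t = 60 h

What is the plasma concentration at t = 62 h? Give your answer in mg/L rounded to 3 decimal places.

319.639 mg/L

k = ln 2 / 16 = 0.04332 per h
Dose 1 (65 mg at t=0 h): 65·exp(−0.04332·62) = 4.430 mg/L
Dose 2 (275 mg at t=10 h): 275·exp(−0.04332·52) = 28.906 mg/L
Dose 3 (285 mg at t=20 h): 285·exp(−0.04332·42) = 46.200 mg/L
Dose 4 (390 mg at t=30 h): 390·exp(−0.04332·32) = 97.500 mg/L
Dose 5 (80 mg at t=40 h): 80·exp(−0.04332·22) = 30.844 mg/L
Dose 6 (80 mg at t=50 h): 80·exp(−0.04332·12) = 47.568 mg/L
Dose 7 (70 mg at t=60 h): 70·exp(−0.04332·2) = 64.190 mg/L
C(62) = 4.430 + 28.906 + 46.200 + 97.500 + 30.844 + 47.568 + 64.190 = 319.639 mg/L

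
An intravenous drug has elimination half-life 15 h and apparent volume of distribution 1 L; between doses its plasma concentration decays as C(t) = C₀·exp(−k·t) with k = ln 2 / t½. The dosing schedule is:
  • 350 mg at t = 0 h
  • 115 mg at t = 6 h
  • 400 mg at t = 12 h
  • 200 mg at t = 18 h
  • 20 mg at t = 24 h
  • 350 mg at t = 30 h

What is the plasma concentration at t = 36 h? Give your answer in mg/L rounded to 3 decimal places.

590.806 mg/L

k = ln 2 / 15 = 0.04621 per h
Dose 1 (350 mg at t=0 h): 350·exp(−0.04621·36) = 66.313 mg/L
Dose 2 (115 mg at t=6 h): 115·exp(−0.04621·30) = 28.750 mg/L
Dose 3 (400 mg at t=12 h): 400·exp(−0.04621·24) = 131.951 mg/L
Dose 4 (200 mg at t=18 h): 200·exp(−0.04621·18) = 87.055 mg/L
Dose 5 (20 mg at t=24 h): 20·exp(−0.04621·12) = 11.487 mg/L
Dose 6 (350 mg at t=30 h): 350·exp(−0.04621·6) = 265.250 mg/L
C(36) = 66.313 + 28.750 + 131.951 + 87.055 + 11.487 + 265.250 = 590.806 mg/L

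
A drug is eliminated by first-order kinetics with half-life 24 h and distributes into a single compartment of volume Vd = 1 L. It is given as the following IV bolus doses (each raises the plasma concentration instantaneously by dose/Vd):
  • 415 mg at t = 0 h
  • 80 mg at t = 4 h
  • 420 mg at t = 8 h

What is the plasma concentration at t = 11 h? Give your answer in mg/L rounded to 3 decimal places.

k = ln 2 / 24 = 0.02888 per h
Dose 1 (415 mg at t=0 h): 415·exp(−0.02888·11) = 302.048 mg/L
Dose 2 (80 mg at t=4 h): 80·exp(−0.02888·7) = 65.357 mg/L
Dose 3 (420 mg at t=8 h): 420·exp(−0.02888·3) = 385.142 mg/L
C(11) = 302.048 + 65.357 + 385.142 = 752.546 mg/L

752.546 mg/L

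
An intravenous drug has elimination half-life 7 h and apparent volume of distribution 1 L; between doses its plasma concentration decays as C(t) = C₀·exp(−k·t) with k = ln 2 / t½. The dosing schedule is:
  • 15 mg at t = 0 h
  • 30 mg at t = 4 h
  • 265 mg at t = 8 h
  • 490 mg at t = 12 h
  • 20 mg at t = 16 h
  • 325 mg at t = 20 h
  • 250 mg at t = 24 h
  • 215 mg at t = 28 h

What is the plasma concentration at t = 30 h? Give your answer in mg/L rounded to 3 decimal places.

555.614 mg/L

k = ln 2 / 7 = 0.09902 per h
Dose 1 (15 mg at t=0 h): 15·exp(−0.09902·30) = 0.769 mg/L
Dose 2 (30 mg at t=4 h): 30·exp(−0.09902·26) = 2.286 mg/L
Dose 3 (265 mg at t=8 h): 265·exp(−0.09902·22) = 30.002 mg/L
Dose 4 (490 mg at t=12 h): 490·exp(−0.09902·18) = 82.436 mg/L
Dose 5 (20 mg at t=16 h): 20·exp(−0.09902·14) = 5.000 mg/L
Dose 6 (325 mg at t=20 h): 325·exp(−0.09902·10) = 120.737 mg/L
Dose 7 (250 mg at t=24 h): 250·exp(−0.09902·6) = 138.011 mg/L
Dose 8 (215 mg at t=28 h): 215·exp(−0.09902·2) = 176.372 mg/L
C(30) = 0.769 + 2.286 + 30.002 + 82.436 + 5.000 + 120.737 + 138.011 + 176.372 = 555.614 mg/L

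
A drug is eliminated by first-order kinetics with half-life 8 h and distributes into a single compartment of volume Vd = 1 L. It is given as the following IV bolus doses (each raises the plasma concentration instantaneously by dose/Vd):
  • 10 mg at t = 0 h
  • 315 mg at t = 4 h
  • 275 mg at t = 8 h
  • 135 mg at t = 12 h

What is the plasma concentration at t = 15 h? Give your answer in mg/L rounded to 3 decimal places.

378.219 mg/L

k = ln 2 / 8 = 0.08664 per h
Dose 1 (10 mg at t=0 h): 10·exp(−0.08664·15) = 2.726 mg/L
Dose 2 (315 mg at t=4 h): 315·exp(−0.08664·11) = 121.449 mg/L
Dose 3 (275 mg at t=8 h): 275·exp(−0.08664·7) = 149.945 mg/L
Dose 4 (135 mg at t=12 h): 135·exp(−0.08664·3) = 104.099 mg/L
C(15) = 2.726 + 121.449 + 149.945 + 104.099 = 378.219 mg/L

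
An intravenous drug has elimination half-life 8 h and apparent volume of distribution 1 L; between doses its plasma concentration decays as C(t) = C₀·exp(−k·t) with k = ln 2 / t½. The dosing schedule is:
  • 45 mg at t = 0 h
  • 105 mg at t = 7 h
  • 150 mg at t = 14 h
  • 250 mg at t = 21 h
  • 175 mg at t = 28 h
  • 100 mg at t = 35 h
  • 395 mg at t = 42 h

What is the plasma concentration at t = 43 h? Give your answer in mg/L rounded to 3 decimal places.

514.972 mg/L

k = ln 2 / 8 = 0.08664 per h
Dose 1 (45 mg at t=0 h): 45·exp(−0.08664·43) = 1.084 mg/L
Dose 2 (105 mg at t=7 h): 105·exp(−0.08664·36) = 4.640 mg/L
Dose 3 (150 mg at t=14 h): 150·exp(−0.08664·29) = 12.158 mg/L
Dose 4 (250 mg at t=21 h): 250·exp(−0.08664·22) = 37.163 mg/L
Dose 5 (175 mg at t=28 h): 175·exp(−0.08664·15) = 47.710 mg/L
Dose 6 (100 mg at t=35 h): 100·exp(−0.08664·8) = 50.000 mg/L
Dose 7 (395 mg at t=42 h): 395·exp(−0.08664·1) = 362.217 mg/L
C(43) = 1.084 + 4.640 + 12.158 + 37.163 + 47.710 + 50.000 + 362.217 = 514.972 mg/L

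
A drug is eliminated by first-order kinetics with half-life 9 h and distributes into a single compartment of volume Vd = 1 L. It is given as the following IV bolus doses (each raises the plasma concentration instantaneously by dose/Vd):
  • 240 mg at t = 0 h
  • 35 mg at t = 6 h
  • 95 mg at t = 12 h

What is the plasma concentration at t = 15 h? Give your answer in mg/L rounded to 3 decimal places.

168.497 mg/L

k = ln 2 / 9 = 0.07702 per h
Dose 1 (240 mg at t=0 h): 240·exp(−0.07702·15) = 75.595 mg/L
Dose 2 (35 mg at t=6 h): 35·exp(−0.07702·9) = 17.500 mg/L
Dose 3 (95 mg at t=12 h): 95·exp(−0.07702·3) = 75.402 mg/L
C(15) = 75.595 + 17.500 + 75.402 = 168.497 mg/L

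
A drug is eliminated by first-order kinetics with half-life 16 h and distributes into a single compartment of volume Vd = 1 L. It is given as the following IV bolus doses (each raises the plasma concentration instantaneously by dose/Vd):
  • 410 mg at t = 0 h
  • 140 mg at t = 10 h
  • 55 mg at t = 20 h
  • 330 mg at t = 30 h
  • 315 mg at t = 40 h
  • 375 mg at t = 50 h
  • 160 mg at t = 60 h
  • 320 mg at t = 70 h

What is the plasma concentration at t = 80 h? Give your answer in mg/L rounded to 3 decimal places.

k = ln 2 / 16 = 0.04332 per h
Dose 1 (410 mg at t=0 h): 410·exp(−0.04332·80) = 12.812 mg/L
Dose 2 (140 mg at t=10 h): 140·exp(−0.04332·70) = 6.747 mg/L
Dose 3 (55 mg at t=20 h): 55·exp(−0.04332·60) = 4.088 mg/L
Dose 4 (330 mg at t=30 h): 330·exp(−0.04332·50) = 37.826 mg/L
Dose 5 (315 mg at t=40 h): 315·exp(−0.04332·40) = 55.685 mg/L
Dose 6 (375 mg at t=50 h): 375·exp(−0.04332·30) = 102.235 mg/L
Dose 7 (160 mg at t=60 h): 160·exp(−0.04332·20) = 67.272 mg/L
Dose 8 (320 mg at t=70 h): 320·exp(−0.04332·10) = 207.494 mg/L
C(80) = 12.812 + 6.747 + 4.088 + 37.826 + 55.685 + 102.235 + 67.272 + 207.494 = 494.160 mg/L

494.160 mg/L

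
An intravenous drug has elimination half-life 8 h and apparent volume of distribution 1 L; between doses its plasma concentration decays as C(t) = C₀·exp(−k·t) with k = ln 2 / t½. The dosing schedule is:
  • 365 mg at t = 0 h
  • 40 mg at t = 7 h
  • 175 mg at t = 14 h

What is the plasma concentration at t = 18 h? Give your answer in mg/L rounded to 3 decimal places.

k = ln 2 / 8 = 0.08664 per h
Dose 1 (365 mg at t=0 h): 365·exp(−0.08664·18) = 76.732 mg/L
Dose 2 (40 mg at t=7 h): 40·exp(−0.08664·11) = 15.422 mg/L
Dose 3 (175 mg at t=14 h): 175·exp(−0.08664·4) = 123.744 mg/L
C(18) = 76.732 + 15.422 + 123.744 = 215.898 mg/L

215.898 mg/L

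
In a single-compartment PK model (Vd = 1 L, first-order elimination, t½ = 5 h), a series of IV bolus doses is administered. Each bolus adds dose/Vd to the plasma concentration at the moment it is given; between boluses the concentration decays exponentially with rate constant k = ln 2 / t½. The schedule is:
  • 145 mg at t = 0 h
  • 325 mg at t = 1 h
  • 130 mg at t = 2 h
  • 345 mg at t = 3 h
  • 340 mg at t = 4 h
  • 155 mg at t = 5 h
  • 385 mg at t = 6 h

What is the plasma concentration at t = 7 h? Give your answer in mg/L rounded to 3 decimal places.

k = ln 2 / 5 = 0.13863 per h
Dose 1 (145 mg at t=0 h): 145·exp(−0.13863·7) = 54.945 mg/L
Dose 2 (325 mg at t=1 h): 325·exp(−0.13863·6) = 141.464 mg/L
Dose 3 (130 mg at t=2 h): 130·exp(−0.13863·5) = 65.000 mg/L
Dose 4 (345 mg at t=3 h): 345·exp(−0.13863·4) = 198.150 mg/L
Dose 5 (340 mg at t=4 h): 340·exp(−0.13863·3) = 224.316 mg/L
Dose 6 (155 mg at t=5 h): 155·exp(−0.13863·2) = 117.468 mg/L
Dose 7 (385 mg at t=6 h): 385·exp(−0.13863·1) = 335.162 mg/L
C(7) = 54.945 + 141.464 + 65.000 + 198.150 + 224.316 + 117.468 + 335.162 = 1136.506 mg/L

1136.506 mg/L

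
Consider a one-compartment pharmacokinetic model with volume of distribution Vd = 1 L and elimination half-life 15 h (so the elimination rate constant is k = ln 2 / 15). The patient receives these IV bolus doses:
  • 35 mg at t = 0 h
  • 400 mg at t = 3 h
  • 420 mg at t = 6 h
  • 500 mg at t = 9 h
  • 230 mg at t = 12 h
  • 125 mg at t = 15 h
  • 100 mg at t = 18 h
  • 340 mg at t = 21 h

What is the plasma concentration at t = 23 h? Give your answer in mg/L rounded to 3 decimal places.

1238.190 mg/L

k = ln 2 / 15 = 0.04621 per h
Dose 1 (35 mg at t=0 h): 35·exp(−0.04621·23) = 12.092 mg/L
Dose 2 (400 mg at t=3 h): 400·exp(−0.04621·20) = 158.740 mg/L
Dose 3 (420 mg at t=6 h): 420·exp(−0.04621·17) = 191.462 mg/L
Dose 4 (500 mg at t=9 h): 500·exp(−0.04621·14) = 261.824 mg/L
Dose 5 (230 mg at t=12 h): 230·exp(−0.04621·11) = 138.348 mg/L
Dose 6 (125 mg at t=15 h): 125·exp(−0.04621·8) = 86.370 mg/L
Dose 7 (100 mg at t=18 h): 100·exp(−0.04621·5) = 79.370 mg/L
Dose 8 (340 mg at t=21 h): 340·exp(−0.04621·2) = 309.986 mg/L
C(23) = 12.092 + 158.740 + 191.462 + 261.824 + 138.348 + 86.370 + 79.370 + 309.986 = 1238.190 mg/L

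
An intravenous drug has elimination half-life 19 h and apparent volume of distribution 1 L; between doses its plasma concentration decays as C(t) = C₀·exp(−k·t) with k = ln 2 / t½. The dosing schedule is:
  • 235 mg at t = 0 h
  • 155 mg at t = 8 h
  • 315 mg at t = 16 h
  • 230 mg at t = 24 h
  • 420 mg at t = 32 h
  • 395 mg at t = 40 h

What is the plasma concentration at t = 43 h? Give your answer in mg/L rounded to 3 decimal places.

960.040 mg/L

k = ln 2 / 19 = 0.03648 per h
Dose 1 (235 mg at t=0 h): 235·exp(−0.03648·43) = 48.954 mg/L
Dose 2 (155 mg at t=8 h): 155·exp(−0.03648·35) = 43.232 mg/L
Dose 3 (315 mg at t=16 h): 315·exp(−0.03648·27) = 117.634 mg/L
Dose 4 (230 mg at t=24 h): 230·exp(−0.03648·19) = 115.000 mg/L
Dose 5 (420 mg at t=32 h): 420·exp(−0.03648·11) = 281.170 mg/L
Dose 6 (395 mg at t=40 h): 395·exp(−0.03648·3) = 354.051 mg/L
C(43) = 48.954 + 43.232 + 117.634 + 115.000 + 281.170 + 354.051 = 960.040 mg/L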